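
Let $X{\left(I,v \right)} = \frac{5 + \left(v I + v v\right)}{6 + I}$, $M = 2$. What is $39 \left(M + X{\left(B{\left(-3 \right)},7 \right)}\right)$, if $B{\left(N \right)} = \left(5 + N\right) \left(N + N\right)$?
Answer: $273$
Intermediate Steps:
$B{\left(N \right)} = 2 N \left(5 + N\right)$ ($B{\left(N \right)} = \left(5 + N\right) 2 N = 2 N \left(5 + N\right)$)
$X{\left(I,v \right)} = \frac{5 + v^{2} + I v}{6 + I}$ ($X{\left(I,v \right)} = \frac{5 + \left(I v + v^{2}\right)}{6 + I} = \frac{5 + \left(v^{2} + I v\right)}{6 + I} = \frac{5 + v^{2} + I v}{6 + I}$)
$39 \left(M + X{\left(B{\left(-3 \right)},7 \right)}\right) = 39 \left(2 + \frac{5 + 7^{2} + 2 \left(-3\right) \left(5 - 3\right) 7}{6 + 2 \left(-3\right) \left(5 - 3\right)}\right) = 39 \left(2 + \frac{5 + 49 + 2 \left(-3\right) 2 \cdot 7}{6 + 2 \left(-3\right) 2}\right) = 39 \left(2 + \frac{5 + 49 - 84}{6 - 12}\right) = 39 \left(2 + \frac{5 + 49 - 84}{-6}\right) = 39 \left(2 - -5\right) = 39 \left(2 + 5\right) = 39 \cdot 7 = 273$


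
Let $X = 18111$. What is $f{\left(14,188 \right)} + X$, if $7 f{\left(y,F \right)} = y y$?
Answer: $18139$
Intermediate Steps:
$f{\left(y,F \right)} = \frac{y^{2}}{7}$ ($f{\left(y,F \right)} = \frac{y y}{7} = \frac{y^{2}}{7}$)
$f{\left(14,188 \right)} + X = \frac{14^{2}}{7} + 18111 = \frac{1}{7} \cdot 196 + 18111 = 28 + 18111 = 18139$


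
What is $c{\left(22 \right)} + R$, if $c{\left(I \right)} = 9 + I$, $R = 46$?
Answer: $77$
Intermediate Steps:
$c{\left(22 \right)} + R = \left(9 + 22\right) + 46 = 31 + 46 = 77$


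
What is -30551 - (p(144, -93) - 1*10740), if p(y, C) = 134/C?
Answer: -1842289/93 ≈ -19810.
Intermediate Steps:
-30551 - (p(144, -93) - 1*10740) = -30551 - (134/(-93) - 1*10740) = -30551 - (134*(-1/93) - 10740) = -30551 - (-134/93 - 10740) = -30551 - 1*(-998954/93) = -30551 + 998954/93 = -1842289/93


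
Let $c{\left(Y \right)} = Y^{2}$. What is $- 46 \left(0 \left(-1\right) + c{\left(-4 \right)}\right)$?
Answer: $-736$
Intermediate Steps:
$- 46 \left(0 \left(-1\right) + c{\left(-4 \right)}\right) = - 46 \left(0 \left(-1\right) + \left(-4\right)^{2}\right) = - 46 \left(0 + 16\right) = \left(-46\right) 16 = -736$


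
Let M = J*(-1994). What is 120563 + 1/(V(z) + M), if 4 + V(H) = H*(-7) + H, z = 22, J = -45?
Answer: 10801721423/89594 ≈ 1.2056e+5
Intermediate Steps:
M = 89730 (M = -45*(-1994) = 89730)
V(H) = -4 - 6*H (V(H) = -4 + (H*(-7) + H) = -4 + (-7*H + H) = -4 - 6*H)
120563 + 1/(V(z) + M) = 120563 + 1/((-4 - 6*22) + 89730) = 120563 + 1/((-4 - 132) + 89730) = 120563 + 1/(-136 + 89730) = 120563 + 1/89594 = 10801721423/89594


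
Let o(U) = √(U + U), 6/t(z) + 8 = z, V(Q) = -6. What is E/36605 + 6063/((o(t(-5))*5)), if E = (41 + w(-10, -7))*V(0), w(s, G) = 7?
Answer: -288/36605 - 2021*I*√39/10 ≈ -0.0078678 - 1262.1*I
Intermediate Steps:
t(z) = 6/(-8 + z)
o(U) = √2*√U (o(U) = √(2*U) = √2*√U)
E = -288 (E = (41 + 7)*(-6) = 48*(-6) = -288)
E/36605 + 6063/((o(t(-5))*5)) = -288/36605 + 6063/(((√2*√(6/(-8 - 5)))*5)) = -288*1/36605 + 6063/(((√2*√(6/(-13)))*5)) = -288/36605 + 6063/(((√2*√(6*(-1/13)))*5)) = -288/36605 + 6063/(((√2*√(-6/13))*5)) = -288/36605 + 6063/(((√2*(I*√78/13))*5)) = -288/36605 + 6063/(((2*I*√39/13)*5)) = -288/36605 + 6063/((10*I*√39/13)) = -288/36605 + 6063*(-I*√39/30) = -288/36605 - 2021*I*√39/10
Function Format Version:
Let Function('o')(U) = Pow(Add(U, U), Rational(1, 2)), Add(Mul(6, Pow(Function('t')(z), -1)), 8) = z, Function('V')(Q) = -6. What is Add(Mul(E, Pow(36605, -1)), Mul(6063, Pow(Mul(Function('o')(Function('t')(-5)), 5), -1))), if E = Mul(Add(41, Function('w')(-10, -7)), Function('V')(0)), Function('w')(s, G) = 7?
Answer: Add(Rational(-288, 36605), Mul(Rational(-2021, 10), I, Pow(39, Rational(1, 2)))) ≈ Add(-0.0078678, Mul(-1262.1, I))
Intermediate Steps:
Function('t')(z) = Mul(6, Pow(Add(-8, z), -1))
Function('o')(U) = Mul(Pow(2, Rational(1, 2)), Pow(U, Rational(1, 2))) (Function('o')(U) = Pow(Mul(2, U), Rational(1, 2)) = Mul(Pow(2, Rational(1, 2)), Pow(U, Rational(1, 2))))
E = -288 (E = Mul(Add(41, 7), -6) = Mul(48, -6) = -288)
Add(Mul(E, Pow(36605, -1)), Mul(6063, Pow(Mul(Function('o')(Function('t')(-5)), 5), -1))) = Add(Mul(-288, Pow(36605, -1)), Mul(6063, Pow(Mul(Mul(Pow(2, Rational(1, 2)), Pow(Mul(6, Pow(Add(-8, -5), -1)), Rational(1, 2))), 5), -1))) = Add(Mul(-288, Rational(1, 36605)), Mul(6063, Pow(Mul(Mul(Pow(2, Rational(1, 2)), Pow(Mul(6, Pow(-13, -1)), Rational(1, 2))), 5), -1))) = Add(Rational(-288, 36605), Mul(6063, Pow(Mul(Mul(Pow(2, Rational(1, 2)), Pow(Mul(6, Rational(-1, 13)), Rational(1, 2))), 5), -1))) = Add(Rational(-288, 36605), Mul(6063, Pow(Mul(Mul(Pow(2, Rational(1, 2)), Pow(Rational(-6, 13), Rational(1, 2))), 5), -1))) = Add(Rational(-288, 36605), Mul(6063, Pow(Mul(Mul(Pow(2, Rational(1, 2)), Mul(Rational(1, 13), I, Pow(78, Rational(1, 2)))), 5), -1))) = Add(Rational(-288, 36605), Mul(6063, Pow(Mul(Mul(Rational(2, 13), I, Pow(39, Rational(1, 2))), 5), -1))) = Add(Rational(-288, 36605), Mul(6063, Pow(Mul(Rational(10, 13), I, Pow(39, Rational(1, 2))), -1))) = Add(Rational(-288, 36605), Mul(6063, Mul(Rational(-1, 30), I, Pow(39, Rational(1, 2))))) = Add(Rational(-288, 36605), Mul(Rational(-2021, 10), I, Pow(39, Rational(1, 2))))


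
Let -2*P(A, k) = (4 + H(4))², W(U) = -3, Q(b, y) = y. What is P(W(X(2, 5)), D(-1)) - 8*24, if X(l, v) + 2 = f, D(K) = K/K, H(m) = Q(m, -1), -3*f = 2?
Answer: -393/2 ≈ -196.50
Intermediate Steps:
f = -⅔ (f = -⅓*2 = -⅔ ≈ -0.66667)
H(m) = -1
D(K) = 1
X(l, v) = -8/3 (X(l, v) = -2 - ⅔ = -8/3)
P(A, k) = -9/2 (P(A, k) = -(4 - 1)²/2 = -½*3² = -½*9 = -9/2)
P(W(X(2, 5)), D(-1)) - 8*24 = -9/2 - 8*24 = -9/2 - 1*192 = -9/2 - 192 = -393/2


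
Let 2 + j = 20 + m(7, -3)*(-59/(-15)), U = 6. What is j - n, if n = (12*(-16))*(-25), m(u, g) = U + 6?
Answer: -23674/5 ≈ -4734.8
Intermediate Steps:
m(u, g) = 12 (m(u, g) = 6 + 6 = 12)
n = 4800 (n = -192*(-25) = 4800)
j = 326/5 (j = -2 + (20 + 12*(-59/(-15))) = -2 + (20 + 12*(-59*(-1/15))) = -2 + (20 + 12*(59/15)) = -2 + (20 + 236/5) = -2 + 336/5 = 326/5 ≈ 65.200)
j - n = 326/5 - 1*4800 = 326/5 - 4800 = -23674/5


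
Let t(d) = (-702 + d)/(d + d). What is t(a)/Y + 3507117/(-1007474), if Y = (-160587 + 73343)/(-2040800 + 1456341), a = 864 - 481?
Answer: -211106338482161/33664191614248 ≈ -6.2709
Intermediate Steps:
a = 383
t(d) = (-702 + d)/(2*d) (t(d) = (-702 + d)/((2*d)) = (-702 + d)*(1/(2*d)) = (-702 + d)/(2*d))
Y = 87244/584459 (Y = -87244/(-584459) = -87244*(-1/584459) = 87244/584459 ≈ 0.14927)
t(a)/Y + 3507117/(-1007474) = ((1/2)*(-702 + 383)/383)/(87244/584459) + 3507117/(-1007474) = ((1/2)*(1/383)*(-319))*(584459/87244) + 3507117*(-1/1007474) = -319/766*584459/87244 - 3507117/1007474 = -186442421/66828904 - 3507117/1007474 = -211106338482161/33664191614248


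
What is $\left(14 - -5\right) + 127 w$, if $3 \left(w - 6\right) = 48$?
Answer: $2813$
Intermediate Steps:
$w = 22$ ($w = 6 + \frac{1}{3} \cdot 48 = 6 + 16 = 22$)
$\left(14 - -5\right) + 127 w = \left(14 - -5\right) + 127 \cdot 22 = \left(14 + 5\right) + 2794 = 19 + 2794 = 2813$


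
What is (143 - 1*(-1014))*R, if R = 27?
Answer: 31239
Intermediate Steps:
(143 - 1*(-1014))*R = (143 - 1*(-1014))*27 = (143 + 1014)*27 = 1157*27 = 31239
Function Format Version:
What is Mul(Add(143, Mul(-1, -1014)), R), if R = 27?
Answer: 31239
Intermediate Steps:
Mul(Add(143, Mul(-1, -1014)), R) = Mul(Add(143, Mul(-1, -1014)), 27) = Mul(Add(143, 1014), 27) = Mul(1157, 27) = 31239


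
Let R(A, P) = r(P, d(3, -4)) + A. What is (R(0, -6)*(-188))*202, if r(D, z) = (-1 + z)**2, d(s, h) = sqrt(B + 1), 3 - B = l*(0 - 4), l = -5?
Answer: 569640 + 303808*I ≈ 5.6964e+5 + 3.0381e+5*I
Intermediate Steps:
B = -17 (B = 3 - (-5)*(0 - 4) = 3 - (-5)*(-4) = 3 - 1*20 = 3 - 20 = -17)
d(s, h) = 4*I (d(s, h) = sqrt(-17 + 1) = sqrt(-16) = 4*I)
R(A, P) = A + (-1 + 4*I)**2 (R(A, P) = (-1 + 4*I)**2 + A = A + (-1 + 4*I)**2)
(R(0, -6)*(-188))*202 = ((-15 + 0 - 8*I)*(-188))*202 = ((-15 - 8*I)*(-188))*202 = (2820 + 1504*I)*202 = 569640 + 303808*I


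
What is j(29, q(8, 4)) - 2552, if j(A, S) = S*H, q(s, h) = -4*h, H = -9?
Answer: -2408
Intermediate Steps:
j(A, S) = -9*S (j(A, S) = S*(-9) = -9*S)
j(29, q(8, 4)) - 2552 = -(-36)*4 - 2552 = -9*(-16) - 2552 = 144 - 2552 = -2408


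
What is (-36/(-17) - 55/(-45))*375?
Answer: 63875/51 ≈ 1252.5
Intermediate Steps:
(-36/(-17) - 55/(-45))*375 = (-36*(-1/17) - 55*(-1/45))*375 = (36/17 + 11/9)*375 = (511/153)*375 = 63875/51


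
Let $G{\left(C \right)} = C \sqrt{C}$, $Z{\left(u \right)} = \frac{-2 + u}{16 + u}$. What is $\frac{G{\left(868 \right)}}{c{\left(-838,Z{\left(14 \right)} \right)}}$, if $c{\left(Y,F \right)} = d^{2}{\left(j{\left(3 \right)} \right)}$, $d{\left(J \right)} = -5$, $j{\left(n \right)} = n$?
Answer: $\frac{1736 \sqrt{217}}{25} \approx 1022.9$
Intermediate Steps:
$Z{\left(u \right)} = \frac{-2 + u}{16 + u}$
$G{\left(C \right)} = C^{\frac{3}{2}}$
$c{\left(Y,F \right)} = 25$ ($c{\left(Y,F \right)} = \left(-5\right)^{2} = 25$)
$\frac{G{\left(868 \right)}}{c{\left(-838,Z{\left(14 \right)} \right)}} = \frac{868^{\frac{3}{2}}}{25} = 1736 \sqrt{217} \cdot \frac{1}{25} = \frac{1736 \sqrt{217}}{25}$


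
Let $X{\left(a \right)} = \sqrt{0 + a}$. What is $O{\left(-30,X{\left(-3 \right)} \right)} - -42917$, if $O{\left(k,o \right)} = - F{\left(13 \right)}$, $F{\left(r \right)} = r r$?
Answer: $42748$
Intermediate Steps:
$F{\left(r \right)} = r^{2}$
$X{\left(a \right)} = \sqrt{a}$
$O{\left(k,o \right)} = -169$ ($O{\left(k,o \right)} = - 13^{2} = \left(-1\right) 169 = -169$)
$O{\left(-30,X{\left(-3 \right)} \right)} - -42917 = -169 - -42917 = -169 + 42917 = 42748$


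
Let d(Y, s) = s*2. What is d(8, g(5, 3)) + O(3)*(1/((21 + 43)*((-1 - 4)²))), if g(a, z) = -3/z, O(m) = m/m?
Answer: -3199/1600 ≈ -1.9994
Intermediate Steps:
O(m) = 1
g(a, z) = -3/z
d(Y, s) = 2*s
d(8, g(5, 3)) + O(3)*(1/((21 + 43)*((-1 - 4)²))) = 2*(-3/3) + 1*(1/((21 + 43)*((-1 - 4)²))) = 2*(-3*⅓) + 1*(1/(64*((-5)²))) = 2*(-1) + 1*((1/64)/25) = -2 + 1*((1/64)*(1/25)) = -2 + 1*(1/1600) = -2 + 1/1600 = -3199/1600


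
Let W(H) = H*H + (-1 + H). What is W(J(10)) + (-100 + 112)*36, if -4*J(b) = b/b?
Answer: 6893/16 ≈ 430.81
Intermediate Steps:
J(b) = -1/4 (J(b) = -b/(4*b) = -1/4*1 = -1/4)
W(H) = -1 + H + H**2 (W(H) = H**2 + (-1 + H) = -1 + H + H**2)
W(J(10)) + (-100 + 112)*36 = (-1 - 1/4 + (-1/4)**2) + (-100 + 112)*36 = (-1 - 1/4 + 1/16) + 12*36 = -19/16 + 432 = 6893/16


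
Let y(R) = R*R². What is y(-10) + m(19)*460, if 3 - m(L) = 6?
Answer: -2380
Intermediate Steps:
m(L) = -3 (m(L) = 3 - 1*6 = 3 - 6 = -3)
y(R) = R³
y(-10) + m(19)*460 = (-10)³ - 3*460 = -1000 - 1380 = -2380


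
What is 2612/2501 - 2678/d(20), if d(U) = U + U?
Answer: -3296599/50020 ≈ -65.906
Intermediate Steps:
d(U) = 2*U
2612/2501 - 2678/d(20) = 2612/2501 - 2678/(2*20) = 2612*(1/2501) - 2678/40 = 2612/2501 - 2678*1/40 = 2612/2501 - 1339/20 = -3296599/50020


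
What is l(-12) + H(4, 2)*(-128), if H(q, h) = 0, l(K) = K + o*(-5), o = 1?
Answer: -17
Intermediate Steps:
l(K) = -5 + K (l(K) = K + 1*(-5) = K - 5 = -5 + K)
l(-12) + H(4, 2)*(-128) = (-5 - 12) + 0*(-128) = -17 + 0 = -17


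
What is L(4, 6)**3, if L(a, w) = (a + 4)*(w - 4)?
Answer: 4096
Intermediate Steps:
L(a, w) = (-4 + w)*(4 + a) (L(a, w) = (4 + a)*(-4 + w) = (-4 + w)*(4 + a))
L(4, 6)**3 = (-16 - 4*4 + 4*6 + 4*6)**3 = (-16 - 16 + 24 + 24)**3 = 16**3 = 4096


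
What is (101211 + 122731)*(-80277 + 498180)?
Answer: 93586033626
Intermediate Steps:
(101211 + 122731)*(-80277 + 498180) = 223942*417903 = 93586033626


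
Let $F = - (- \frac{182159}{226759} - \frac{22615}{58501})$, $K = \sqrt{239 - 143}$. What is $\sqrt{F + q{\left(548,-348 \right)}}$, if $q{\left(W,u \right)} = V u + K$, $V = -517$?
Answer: $\frac{2 \sqrt{7915317023300296337899548 + 175976893105979371081 \sqrt{6}}}{13265628259} \approx 424.18$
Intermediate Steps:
$K = 4 \sqrt{6}$ ($K = \sqrt{96} = 4 \sqrt{6} \approx 9.798$)
$q{\left(W,u \right)} = - 517 u + 4 \sqrt{6}$
$F = \frac{15784638444}{13265628259}$ ($F = - (\left(-182159\right) \frac{1}{226759} - \frac{22615}{58501}) = - (- \frac{182159}{226759} - \frac{22615}{58501}) = \left(-1\right) \left(- \frac{15784638444}{13265628259}\right) = \frac{15784638444}{13265628259} \approx 1.1899$)
$\sqrt{F + q{\left(548,-348 \right)}} = \sqrt{\frac{15784638444}{13265628259} + \left(\left(-517\right) \left(-348\right) + 4 \sqrt{6}\right)} = \sqrt{\frac{15784638444}{13265628259} + \left(179916 + 4 \sqrt{6}\right)} = \sqrt{\frac{2386714558484688}{13265628259} + 4 \sqrt{6}}$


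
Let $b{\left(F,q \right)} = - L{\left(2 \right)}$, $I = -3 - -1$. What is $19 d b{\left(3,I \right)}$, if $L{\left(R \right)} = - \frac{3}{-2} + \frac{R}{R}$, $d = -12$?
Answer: $570$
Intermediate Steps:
$I = -2$ ($I = -3 + 1 = -2$)
$L{\left(R \right)} = \frac{5}{2}$ ($L{\left(R \right)} = \left(-3\right) \left(- \frac{1}{2}\right) + 1 = \frac{3}{2} + 1 = \frac{5}{2}$)
$b{\left(F,q \right)} = - \frac{5}{2}$ ($b{\left(F,q \right)} = \left(-1\right) \frac{5}{2} = - \frac{5}{2}$)
$19 d b{\left(3,I \right)} = 19 \left(-12\right) \left(- \frac{5}{2}\right) = \left(-228\right) \left(- \frac{5}{2}\right) = 570$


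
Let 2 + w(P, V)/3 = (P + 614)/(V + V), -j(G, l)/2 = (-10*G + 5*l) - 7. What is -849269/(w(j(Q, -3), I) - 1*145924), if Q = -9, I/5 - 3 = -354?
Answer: 496822365/85369289 ≈ 5.8197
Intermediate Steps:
I = -1755 (I = 15 + 5*(-354) = 15 - 1770 = -1755)
j(G, l) = 14 - 10*l + 20*G (j(G, l) = -2*((-10*G + 5*l) - 7) = -2*(-7 - 10*G + 5*l) = 14 - 10*l + 20*G)
w(P, V) = -6 + 3*(614 + P)/(2*V) (w(P, V) = -6 + 3*((P + 614)/(V + V)) = -6 + 3*((614 + P)/((2*V))) = -6 + 3*((614 + P)*(1/(2*V))) = -6 + 3*((614 + P)/(2*V)) = -6 + 3*(614 + P)/(2*V))
-849269/(w(j(Q, -3), I) - 1*145924) = -849269/((3/2)*(614 + (14 - 10*(-3) + 20*(-9)) - 4*(-1755))/(-1755) - 1*145924) = -849269/((3/2)*(-1/1755)*(614 + (14 + 30 - 180) + 7020) - 145924) = -849269/((3/2)*(-1/1755)*(614 - 136 + 7020) - 145924) = -849269/((3/2)*(-1/1755)*7498 - 145924) = -849269/(-3749/585 - 145924) = -849269/(-85369289/585) = -849269*(-585/85369289) = 496822365/85369289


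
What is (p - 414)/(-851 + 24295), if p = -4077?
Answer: -4491/23444 ≈ -0.19156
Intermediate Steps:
(p - 414)/(-851 + 24295) = (-4077 - 414)/(-851 + 24295) = -4491/23444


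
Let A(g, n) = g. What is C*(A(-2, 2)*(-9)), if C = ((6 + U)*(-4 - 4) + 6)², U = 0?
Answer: 31752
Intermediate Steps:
C = 1764 (C = ((6 + 0)*(-4 - 4) + 6)² = (6*(-8) + 6)² = (-48 + 6)² = (-42)² = 1764)
C*(A(-2, 2)*(-9)) = 1764*(-2*(-9)) = 1764*18 = 31752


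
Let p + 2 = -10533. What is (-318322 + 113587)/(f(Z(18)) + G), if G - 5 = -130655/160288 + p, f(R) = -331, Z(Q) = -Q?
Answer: 10938854560/580339541 ≈ 18.849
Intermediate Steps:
p = -10535 (p = -2 - 10533 = -10535)
G = -1687963295/160288 (G = 5 + (-130655/160288 - 10535) = 5 - 1688764735/160288 = -1687963295/160288 ≈ -10531.)
(-318322 + 113587)/(f(Z(18)) + G) = (-318322 + 113587)/(-331 - 1687963295/160288) = -204735/(-1741018623/160288) = -204735*(-160288/1741018623) = 10938854560/580339541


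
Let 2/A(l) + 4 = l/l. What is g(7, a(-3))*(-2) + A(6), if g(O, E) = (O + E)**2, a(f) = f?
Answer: -98/3 ≈ -32.667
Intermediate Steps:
A(l) = -2/3 (A(l) = 2/(-4 + l/l) = 2/(-4 + 1) = 2/(-3) = 2*(-1/3) = -2/3)
g(O, E) = (E + O)**2
g(7, a(-3))*(-2) + A(6) = (-3 + 7)**2*(-2) - 2/3 = 4**2*(-2) - 2/3 = 16*(-2) - 2/3 = -32 - 2/3 = -98/3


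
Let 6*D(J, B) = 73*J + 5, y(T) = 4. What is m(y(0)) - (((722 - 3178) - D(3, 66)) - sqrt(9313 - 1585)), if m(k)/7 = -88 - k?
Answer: 5548/3 + 4*sqrt(483) ≈ 1937.2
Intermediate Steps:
D(J, B) = 5/6 + 73*J/6 (D(J, B) = (73*J + 5)/6 = (5 + 73*J)/6 = 5/6 + 73*J/6)
m(k) = -616 - 7*k (m(k) = 7*(-88 - k) = -616 - 7*k)
m(y(0)) - (((722 - 3178) - D(3, 66)) - sqrt(9313 - 1585)) = (-616 - 7*4) - (((722 - 3178) - (5/6 + (73/6)*3)) - sqrt(9313 - 1585)) = (-616 - 28) - ((-2456 - (5/6 + 73/2)) - sqrt(7728)) = -644 - ((-2456 - 1*112/3) - 4*sqrt(483)) = -644 - ((-2456 - 112/3) - 4*sqrt(483)) = -644 - (-7480/3 - 4*sqrt(483)) = -644 + (7480/3 + 4*sqrt(483)) = 5548/3 + 4*sqrt(483)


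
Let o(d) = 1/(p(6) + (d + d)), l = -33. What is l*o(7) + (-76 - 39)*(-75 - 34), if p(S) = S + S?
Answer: 325877/26 ≈ 12534.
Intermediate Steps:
p(S) = 2*S
o(d) = 1/(12 + 2*d) (o(d) = 1/(2*6 + (d + d)) = 1/(12 + 2*d))
l*o(7) + (-76 - 39)*(-75 - 34) = -33/(2*(6 + 7)) + (-76 - 39)*(-75 - 34) = -33/(2*13) - 115*(-109) = -33/(2*13) + 12535 = -33*1/26 + 12535 = -33/26 + 12535 = 325877/26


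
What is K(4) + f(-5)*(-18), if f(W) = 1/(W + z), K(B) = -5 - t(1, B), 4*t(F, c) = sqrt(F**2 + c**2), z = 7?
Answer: -14 - sqrt(17)/4 ≈ -15.031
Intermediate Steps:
t(F, c) = sqrt(F**2 + c**2)/4
K(B) = -5 - sqrt(1 + B**2)/4 (K(B) = -5 - sqrt(1**2 + B**2)/4 = -5 - sqrt(1 + B**2)/4)
f(W) = 1/(7 + W) (f(W) = 1/(W + 7) = 1/(7 + W))
K(4) + f(-5)*(-18) = (-5 - sqrt(1 + 4**2)/4) - 18/(7 - 5) = (-5 - sqrt(1 + 16)/4) - 18/2 = (-5 - sqrt(17)/4) + (1/2)*(-18) = (-5 - sqrt(17)/4) - 9 = -14 - sqrt(17)/4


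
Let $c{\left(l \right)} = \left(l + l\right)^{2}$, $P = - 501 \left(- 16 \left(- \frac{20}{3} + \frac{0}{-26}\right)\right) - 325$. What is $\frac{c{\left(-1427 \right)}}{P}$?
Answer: $- \frac{8145316}{53765} \approx -151.5$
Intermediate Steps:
$P = -53765$ ($P = - 501 \left(- 16 \left(\left(-20\right) \frac{1}{3} + 0 \left(- \frac{1}{26}\right)\right)\right) - 325 = - 501 \left(- 16 \left(- \frac{20}{3} + 0\right)\right) - 325 = - 501 \left(\left(-16\right) \left(- \frac{20}{3}\right)\right) - 325 = \left(-501\right) \frac{320}{3} - 325 = -53440 - 325 = -53765$)
$c{\left(l \right)} = 4 l^{2}$ ($c{\left(l \right)} = \left(2 l\right)^{2} = 4 l^{2}$)
$\frac{c{\left(-1427 \right)}}{P} = \frac{4 \left(-1427\right)^{2}}{-53765} = 4 \cdot 2036329 \left(- \frac{1}{53765}\right) = 8145316 \left(- \frac{1}{53765}\right) = - \frac{8145316}{53765}$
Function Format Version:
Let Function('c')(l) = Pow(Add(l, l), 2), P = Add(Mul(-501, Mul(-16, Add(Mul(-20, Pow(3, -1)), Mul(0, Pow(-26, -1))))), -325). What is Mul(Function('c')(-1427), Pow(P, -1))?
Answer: Rational(-8145316, 53765) ≈ -151.50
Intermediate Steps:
P = -53765 (P = Add(Mul(-501, Mul(-16, Add(Mul(-20, Rational(1, 3)), Mul(0, Rational(-1, 26))))), -325) = Add(Mul(-501, Mul(-16, Add(Rational(-20, 3), 0))), -325) = Add(Mul(-501, Mul(-16, Rational(-20, 3))), -325) = Add(Mul(-501, Rational(320, 3)), -325) = Add(-53440, -325) = -53765)
Function('c')(l) = Mul(4, Pow(l, 2)) (Function('c')(l) = Pow(Mul(2, l), 2) = Mul(4, Pow(l, 2)))
Mul(Function('c')(-1427), Pow(P, -1)) = Mul(Mul(4, Pow(-1427, 2)), Pow(-53765, -1)) = Mul(Mul(4, 2036329), Rational(-1, 53765)) = Mul(8145316, Rational(-1, 53765)) = Rational(-8145316, 53765)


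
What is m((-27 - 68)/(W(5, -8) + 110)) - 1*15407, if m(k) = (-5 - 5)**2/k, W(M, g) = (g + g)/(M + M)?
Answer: -294901/19 ≈ -15521.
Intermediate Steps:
W(M, g) = g/M (W(M, g) = (2*g)/((2*M)) = (2*g)*(1/(2*M)) = g/M)
m(k) = 100/k (m(k) = (-10)**2/k = 100/k)
m((-27 - 68)/(W(5, -8) + 110)) - 1*15407 = 100/(((-27 - 68)/(-8/5 + 110))) - 1*15407 = 100/((-95/(-8*1/5 + 110))) - 15407 = 100/((-95/(-8/5 + 110))) - 15407 = 100/((-95/542/5)) - 15407 = 100/((-95*5/542)) - 15407 = 100/(-475/542) - 15407 = 100*(-542/475) - 15407 = -2168/19 - 15407 = -294901/19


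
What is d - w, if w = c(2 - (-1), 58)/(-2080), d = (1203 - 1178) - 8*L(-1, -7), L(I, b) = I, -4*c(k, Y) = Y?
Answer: 137251/4160 ≈ 32.993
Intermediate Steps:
c(k, Y) = -Y/4
d = 33 (d = (1203 - 1178) - 8*(-1) = 25 + 8 = 33)
w = 29/4160 (w = -¼*58/(-2080) = -29/2*(-1/2080) = 29/4160 ≈ 0.0069712)
d - w = 33 - 1*29/4160 = 33 - 29/4160 = 137251/4160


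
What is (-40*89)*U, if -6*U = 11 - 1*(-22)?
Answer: 19580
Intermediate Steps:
U = -11/2 (U = -(11 - 1*(-22))/6 = -(11 + 22)/6 = -⅙*33 = -11/2 ≈ -5.5000)
(-40*89)*U = -40*89*(-11/2) = -3560*(-11/2) = 19580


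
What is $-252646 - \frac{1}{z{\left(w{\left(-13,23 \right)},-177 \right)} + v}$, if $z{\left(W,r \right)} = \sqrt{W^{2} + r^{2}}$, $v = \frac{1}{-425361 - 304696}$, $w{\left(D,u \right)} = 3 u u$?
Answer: $- \frac{343359267603364539558303}{1359052854996178601} - \frac{1598949669747 \sqrt{283322}}{1359052854996178601} \approx -2.5265 \cdot 10^{5}$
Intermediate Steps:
$w{\left(D,u \right)} = 3 u^{2}$
$v = - \frac{1}{730057}$ ($v = \frac{1}{-730057} = - \frac{1}{730057} \approx -1.3698 \cdot 10^{-6}$)
$-252646 - \frac{1}{z{\left(w{\left(-13,23 \right)},-177 \right)} + v} = -252646 - \frac{1}{\sqrt{\left(3 \cdot 23^{2}\right)^{2} + \left(-177\right)^{2}} - \frac{1}{730057}} = -252646 - \frac{1}{\sqrt{\left(3 \cdot 529\right)^{2} + 31329} - \frac{1}{730057}} = -252646 - \frac{1}{\sqrt{1587^{2} + 31329} - \frac{1}{730057}} = -252646 - \frac{1}{\sqrt{2518569 + 31329} - \frac{1}{730057}} = -252646 - \frac{1}{\sqrt{2549898} - \frac{1}{730057}} = -252646 - \frac{1}{3 \sqrt{283322} - \frac{1}{730057}} = -252646 - \frac{1}{- \frac{1}{730057} + 3 \sqrt{283322}}$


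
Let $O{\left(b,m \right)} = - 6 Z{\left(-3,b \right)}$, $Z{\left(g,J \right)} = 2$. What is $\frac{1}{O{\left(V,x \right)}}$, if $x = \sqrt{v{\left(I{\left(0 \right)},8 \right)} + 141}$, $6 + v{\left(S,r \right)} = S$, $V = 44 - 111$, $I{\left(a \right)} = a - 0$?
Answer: $- \frac{1}{12} \approx -0.083333$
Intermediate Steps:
$I{\left(a \right)} = a$ ($I{\left(a \right)} = a + 0 = a$)
$V = -67$ ($V = 44 - 111 = -67$)
$v{\left(S,r \right)} = -6 + S$
$x = 3 \sqrt{15}$ ($x = \sqrt{\left(-6 + 0\right) + 141} = \sqrt{-6 + 141} = \sqrt{135} = 3 \sqrt{15} \approx 11.619$)
$O{\left(b,m \right)} = -12$ ($O{\left(b,m \right)} = \left(-6\right) 2 = -12$)
$\frac{1}{O{\left(V,x \right)}} = \frac{1}{-12} = - \frac{1}{12}$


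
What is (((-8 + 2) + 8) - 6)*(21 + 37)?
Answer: -232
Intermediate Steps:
(((-8 + 2) + 8) - 6)*(21 + 37) = ((-6 + 8) - 6)*58 = (2 - 6)*58 = -4*58 = -232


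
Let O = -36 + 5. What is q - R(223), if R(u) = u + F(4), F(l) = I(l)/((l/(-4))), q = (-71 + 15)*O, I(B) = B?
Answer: 1517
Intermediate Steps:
O = -31
q = 1736 (q = (-71 + 15)*(-31) = -56*(-31) = 1736)
F(l) = -4 (F(l) = l/((l/(-4))) = l/((l*(-¼))) = l/((-l/4)) = l*(-4/l) = -4)
R(u) = -4 + u (R(u) = u - 4 = -4 + u)
q - R(223) = 1736 - (-4 + 223) = 1736 - 1*219 = 1736 - 219 = 1517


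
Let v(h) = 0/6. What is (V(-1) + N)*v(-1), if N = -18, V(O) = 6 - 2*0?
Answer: 0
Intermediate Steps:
V(O) = 6 (V(O) = 6 + 0 = 6)
v(h) = 0 (v(h) = 0*(1/6) = 0)
(V(-1) + N)*v(-1) = (6 - 18)*0 = -12*0 = 0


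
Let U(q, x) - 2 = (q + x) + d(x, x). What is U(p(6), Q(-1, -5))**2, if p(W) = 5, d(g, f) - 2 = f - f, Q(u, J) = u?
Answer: 64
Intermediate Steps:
d(g, f) = 2 (d(g, f) = 2 + (f - f) = 2 + 0 = 2)
U(q, x) = 4 + q + x (U(q, x) = 2 + ((q + x) + 2) = 2 + (2 + q + x) = 4 + q + x)
U(p(6), Q(-1, -5))**2 = (4 + 5 - 1)**2 = 8**2 = 64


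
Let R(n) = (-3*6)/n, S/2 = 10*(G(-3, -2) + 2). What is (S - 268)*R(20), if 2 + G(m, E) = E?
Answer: 1386/5 ≈ 277.20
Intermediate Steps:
G(m, E) = -2 + E
S = -40 (S = 2*(10*((-2 - 2) + 2)) = 2*(10*(-4 + 2)) = 2*(10*(-2)) = 2*(-20) = -40)
R(n) = -18/n
(S - 268)*R(20) = (-40 - 268)*(-18/20) = -(-5544)/20 = -308*(-9/10) = 1386/5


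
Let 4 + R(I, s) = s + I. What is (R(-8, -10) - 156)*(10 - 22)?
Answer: 2136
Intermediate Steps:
R(I, s) = -4 + I + s (R(I, s) = -4 + (s + I) = -4 + (I + s) = -4 + I + s)
(R(-8, -10) - 156)*(10 - 22) = ((-4 - 8 - 10) - 156)*(10 - 22) = (-22 - 156)*(-12) = -178*(-12) = 2136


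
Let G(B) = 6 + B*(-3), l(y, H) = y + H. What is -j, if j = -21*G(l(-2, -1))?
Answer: 315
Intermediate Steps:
l(y, H) = H + y
G(B) = 6 - 3*B
j = -315 (j = -21*(6 - 3*(-1 - 2)) = -21*(6 - 3*(-3)) = -21*(6 + 9) = -21*15 = -315)
-j = -1*(-315) = 315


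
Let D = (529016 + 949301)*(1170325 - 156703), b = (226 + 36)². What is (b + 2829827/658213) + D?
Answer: 986302365308774061/658213 ≈ 1.4985e+12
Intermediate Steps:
b = 68644 (b = 262² = 68644)
D = 1498454634174 (D = 1478317*1013622 = 1498454634174)
(b + 2829827/658213) + D = (68644 + 2829827/658213) + 1498454634174 = 45185202999/658213 + 1498454634174 = 986302365308774061/658213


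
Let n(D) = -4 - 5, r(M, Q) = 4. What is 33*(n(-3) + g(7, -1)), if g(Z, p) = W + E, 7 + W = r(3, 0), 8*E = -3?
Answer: -3267/8 ≈ -408.38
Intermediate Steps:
E = -3/8 (E = (⅛)*(-3) = -3/8 ≈ -0.37500)
W = -3 (W = -7 + 4 = -3)
n(D) = -9
g(Z, p) = -27/8 (g(Z, p) = -3 - 3/8 = -27/8)
33*(n(-3) + g(7, -1)) = 33*(-9 - 27/8) = 33*(-99/8) = -3267/8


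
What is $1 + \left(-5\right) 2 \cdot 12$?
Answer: $-119$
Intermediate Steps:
$1 + \left(-5\right) 2 \cdot 12 = 1 - 120 = -119$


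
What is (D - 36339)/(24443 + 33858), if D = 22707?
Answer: -13632/58301 ≈ -0.23382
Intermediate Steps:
(D - 36339)/(24443 + 33858) = (22707 - 36339)/(24443 + 33858) = -13632/58301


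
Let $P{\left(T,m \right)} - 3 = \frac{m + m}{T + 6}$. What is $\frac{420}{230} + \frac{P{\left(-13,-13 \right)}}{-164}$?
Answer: $\frac{47135}{26404} \approx 1.7851$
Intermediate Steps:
$P{\left(T,m \right)} = 3 + \frac{2 m}{6 + T}$ ($P{\left(T,m \right)} = 3 + \frac{m + m}{T + 6} = 3 + \frac{2 m}{6 + T}$)
$\frac{420}{230} + \frac{P{\left(-13,-13 \right)}}{-164} = \frac{420}{230} + \frac{\frac{1}{6 - 13} \left(18 + 2 \left(-13\right) + 3 \left(-13\right)\right)}{-164} = 420 \cdot \frac{1}{230} + \frac{18 - 26 - 39}{-7} \left(- \frac{1}{164}\right) = \frac{42}{23} + \left(- \frac{1}{7}\right) \left(-47\right) \left(- \frac{1}{164}\right) = \frac{42}{23} + \frac{47}{7} \left(- \frac{1}{164}\right) = \frac{42}{23} - \frac{47}{1148} = \frac{47135}{26404}$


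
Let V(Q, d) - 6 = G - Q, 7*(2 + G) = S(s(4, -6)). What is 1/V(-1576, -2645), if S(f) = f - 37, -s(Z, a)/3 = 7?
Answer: 7/11002 ≈ 0.00063625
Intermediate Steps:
s(Z, a) = -21 (s(Z, a) = -3*7 = -21)
S(f) = -37 + f
G = -72/7 (G = -2 + (-37 - 21)/7 = -2 + (⅐)*(-58) = -2 - 58/7 = -72/7 ≈ -10.286)
V(Q, d) = -30/7 - Q (V(Q, d) = 6 + (-72/7 - Q) = -30/7 - Q)
1/V(-1576, -2645) = 1/(-30/7 - 1*(-1576)) = 1/(-30/7 + 1576) = 1/(11002/7) = 7/11002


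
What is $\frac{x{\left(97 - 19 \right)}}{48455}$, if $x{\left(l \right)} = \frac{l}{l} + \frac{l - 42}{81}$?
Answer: $\frac{13}{436095} \approx 2.981 \cdot 10^{-5}$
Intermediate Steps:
$x{\left(l \right)} = \frac{13}{27} + \frac{l}{81}$ ($x{\left(l \right)} = 1 + \left(l - 42\right) \frac{1}{81} = 1 + \left(-42 + l\right) \frac{1}{81} = 1 + \left(- \frac{14}{27} + \frac{l}{81}\right) = \frac{13}{27} + \frac{l}{81}$)
$\frac{x{\left(97 - 19 \right)}}{48455} = \frac{\frac{13}{27} + \frac{97 - 19}{81}}{48455} = \left(\frac{13}{27} + \frac{97 - 19}{81}\right) \frac{1}{48455} = \left(\frac{13}{27} + \frac{1}{81} \cdot 78\right) \frac{1}{48455} = \left(\frac{13}{27} + \frac{26}{27}\right) \frac{1}{48455} = \frac{13}{9} \cdot \frac{1}{48455} = \frac{13}{436095}$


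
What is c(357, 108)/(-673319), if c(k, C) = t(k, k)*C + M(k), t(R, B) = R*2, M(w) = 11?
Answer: -77123/673319 ≈ -0.11454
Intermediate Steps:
t(R, B) = 2*R
c(k, C) = 11 + 2*C*k (c(k, C) = (2*k)*C + 11 = 2*C*k + 11 = 11 + 2*C*k)
c(357, 108)/(-673319) = (11 + 2*108*357)/(-673319) = (11 + 77112)*(-1/673319) = 77123*(-1/673319) = -77123/673319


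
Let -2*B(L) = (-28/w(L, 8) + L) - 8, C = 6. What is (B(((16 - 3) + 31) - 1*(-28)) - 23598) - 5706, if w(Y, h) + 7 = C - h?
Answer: -264038/9 ≈ -29338.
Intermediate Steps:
w(Y, h) = -1 - h (w(Y, h) = -7 + (6 - h) = -1 - h)
B(L) = 22/9 - L/2 (B(L) = -((-28/(-1 - 1*8) + L) - 8)/2 = -((-28/(-1 - 8) + L) - 8)/2 = -((-28/(-9) + L) - 8)/2 = -((-28*(-⅑) + L) - 8)/2 = -((28/9 + L) - 8)/2 = -(-44/9 + L)/2 = 22/9 - L/2)
(B(((16 - 3) + 31) - 1*(-28)) - 23598) - 5706 = ((22/9 - (((16 - 3) + 31) - 1*(-28))/2) - 23598) - 5706 = ((22/9 - ((13 + 31) + 28)/2) - 23598) - 5706 = ((22/9 - (44 + 28)/2) - 23598) - 5706 = ((22/9 - ½*72) - 23598) - 5706 = ((22/9 - 36) - 23598) - 5706 = (-302/9 - 23598) - 5706 = -212684/9 - 5706 = -264038/9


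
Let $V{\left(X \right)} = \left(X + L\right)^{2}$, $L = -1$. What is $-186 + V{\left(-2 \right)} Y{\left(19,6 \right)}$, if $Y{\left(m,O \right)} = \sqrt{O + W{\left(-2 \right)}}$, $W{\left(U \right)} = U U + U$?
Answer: $-186 + 18 \sqrt{2} \approx -160.54$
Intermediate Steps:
$V{\left(X \right)} = \left(-1 + X\right)^{2}$ ($V{\left(X \right)} = \left(X - 1\right)^{2} = \left(-1 + X\right)^{2}$)
$W{\left(U \right)} = U + U^{2}$ ($W{\left(U \right)} = U^{2} + U = U + U^{2}$)
$Y{\left(m,O \right)} = \sqrt{2 + O}$ ($Y{\left(m,O \right)} = \sqrt{O - 2 \left(1 - 2\right)} = \sqrt{O - -2} = \sqrt{O + 2} = \sqrt{2 + O}$)
$-186 + V{\left(-2 \right)} Y{\left(19,6 \right)} = -186 + \left(-1 - 2\right)^{2} \sqrt{2 + 6} = -186 + \left(-3\right)^{2} \sqrt{8} = -186 + 9 \cdot 2 \sqrt{2} = -186 + 18 \sqrt{2}$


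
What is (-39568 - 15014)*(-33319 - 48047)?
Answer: 4441119012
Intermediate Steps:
(-39568 - 15014)*(-33319 - 48047) = -54582*(-81366) = 4441119012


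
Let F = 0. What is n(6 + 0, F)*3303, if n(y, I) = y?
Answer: 19818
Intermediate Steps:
n(6 + 0, F)*3303 = (6 + 0)*3303 = 6*3303 = 19818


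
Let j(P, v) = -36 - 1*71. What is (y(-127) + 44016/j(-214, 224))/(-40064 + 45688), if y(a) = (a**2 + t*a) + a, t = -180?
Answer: 2057109/300884 ≈ 6.8369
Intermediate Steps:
j(P, v) = -107 (j(P, v) = -36 - 71 = -107)
y(a) = a**2 - 179*a (y(a) = (a**2 - 180*a) + a = a**2 - 179*a)
(y(-127) + 44016/j(-214, 224))/(-40064 + 45688) = (-127*(-179 - 127) + 44016/(-107))/(-40064 + 45688) = (-127*(-306) + 44016*(-1/107))/5624 = (38862 - 44016/107)*(1/5624) = (4114218/107)*(1/5624) = 2057109/300884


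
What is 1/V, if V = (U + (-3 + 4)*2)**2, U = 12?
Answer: 1/196 ≈ 0.0051020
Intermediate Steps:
V = 196 (V = (12 + (-3 + 4)*2)**2 = (12 + 1*2)**2 = (12 + 2)**2 = 14**2 = 196)
1/V = 1/196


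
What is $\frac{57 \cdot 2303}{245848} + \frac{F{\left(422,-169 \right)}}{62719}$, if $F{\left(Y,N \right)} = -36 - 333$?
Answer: $\frac{8142467937}{15419340712} \approx 0.52807$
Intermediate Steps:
$F{\left(Y,N \right)} = -369$
$\frac{57 \cdot 2303}{245848} + \frac{F{\left(422,-169 \right)}}{62719} = \frac{57 \cdot 2303}{245848} - \frac{369}{62719} = 131271 \cdot \frac{1}{245848} - \frac{369}{62719} = \frac{131271}{245848} - \frac{369}{62719} = \frac{8142467937}{15419340712}$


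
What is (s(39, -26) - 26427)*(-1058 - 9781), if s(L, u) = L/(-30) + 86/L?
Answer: 37236217501/130 ≈ 2.8643e+8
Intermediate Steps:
s(L, u) = 86/L - L/30 (s(L, u) = L*(-1/30) + 86/L = -L/30 + 86/L = 86/L - L/30)
(s(39, -26) - 26427)*(-1058 - 9781) = ((86/39 - 1/30*39) - 26427)*(-1058 - 9781) = ((86*(1/39) - 13/10) - 26427)*(-10839) = ((86/39 - 13/10) - 26427)*(-10839) = (353/390 - 26427)*(-10839) = -10306177/390*(-10839) = 37236217501/130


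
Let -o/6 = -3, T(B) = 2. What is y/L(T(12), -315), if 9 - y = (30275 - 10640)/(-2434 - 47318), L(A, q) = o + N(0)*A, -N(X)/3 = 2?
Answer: 155801/99504 ≈ 1.5658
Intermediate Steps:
N(X) = -6 (N(X) = -3*2 = -6)
o = 18 (o = -6*(-3) = 18)
L(A, q) = 18 - 6*A
y = 155801/16584 (y = 9 - (30275 - 10640)/(-2434 - 47318) = 9 - 19635/(-49752) = 9 - 19635*(-1)/49752 = 9 - 1*(-6545/16584) = 9 + 6545/16584 = 155801/16584 ≈ 9.3947)
y/L(T(12), -315) = 155801/(16584*(18 - 6*2)) = 155801/(16584*(18 - 12)) = (155801/16584)/6 = (155801/16584)*(⅙) = 155801/99504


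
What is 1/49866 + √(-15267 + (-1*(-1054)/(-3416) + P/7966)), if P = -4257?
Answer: 1/49866 + I*√73573578168287/69418 ≈ 2.0054e-5 + 123.56*I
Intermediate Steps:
1/49866 + √(-15267 + (-1*(-1054)/(-3416) + P/7966)) = 1/49866 + √(-15267 + (-1*(-1054)/(-3416) - 4257/7966)) = 1/49866 + √(-15267 + (1054*(-1/3416) - 4257*1/7966)) = 1/49866 + √(-15267 + (-527/1708 - 4257/7966)) = 1/49866 + √(-15267 - 117031/138836) = 1/49866 + √(-2119726243/138836) = 1/49866 + I*√73573578168287/69418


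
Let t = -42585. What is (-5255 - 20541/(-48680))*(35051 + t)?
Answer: 963571699853/24340 ≈ 3.9588e+7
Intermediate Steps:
(-5255 - 20541/(-48680))*(35051 + t) = (-5255 - 20541/(-48680))*(35051 - 42585) = (-5255 - 20541*(-1/48680))*(-7534) = (-5255 + 20541/48680)*(-7534) = -255792859/48680*(-7534) = 963571699853/24340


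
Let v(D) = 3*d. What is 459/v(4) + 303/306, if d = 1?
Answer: 15707/102 ≈ 153.99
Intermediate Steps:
v(D) = 3 (v(D) = 3*1 = 3)
459/v(4) + 303/306 = 459/3 + 303/306 = 459*(1/3) + 303*(1/306) = 153 + 101/102 = 15707/102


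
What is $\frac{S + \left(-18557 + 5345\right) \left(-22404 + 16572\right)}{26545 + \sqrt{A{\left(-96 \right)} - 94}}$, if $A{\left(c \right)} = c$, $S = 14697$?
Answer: $\frac{409149133029}{140927443} - \frac{77067081 i \sqrt{190}}{704637215} \approx 2903.3 - 1.5076 i$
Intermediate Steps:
$\frac{S + \left(-18557 + 5345\right) \left(-22404 + 16572\right)}{26545 + \sqrt{A{\left(-96 \right)} - 94}} = \frac{14697 + \left(-18557 + 5345\right) \left(-22404 + 16572\right)}{26545 + \sqrt{-96 - 94}} = \frac{14697 - -77052384}{26545 + \sqrt{-190}} = \frac{14697 + 77052384}{26545 + i \sqrt{190}} = \frac{77067081}{26545 + i \sqrt{190}}$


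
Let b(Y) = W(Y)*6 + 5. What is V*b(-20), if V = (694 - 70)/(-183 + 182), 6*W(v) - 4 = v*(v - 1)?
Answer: -267696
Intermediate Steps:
W(v) = ⅔ + v*(-1 + v)/6 (W(v) = ⅔ + (v*(v - 1))/6 = ⅔ + (v*(-1 + v))/6 = ⅔ + v*(-1 + v)/6)
V = -624 (V = 624/(-1) = 624*(-1) = -624)
b(Y) = 9 + Y² - Y (b(Y) = (⅔ - Y/6 + Y²/6)*6 + 5 = (4 + Y² - Y) + 5 = 9 + Y² - Y)
V*b(-20) = -624*(9 + (-20)² - 1*(-20)) = -624*(9 + 400 + 20) = -624*429 = -267696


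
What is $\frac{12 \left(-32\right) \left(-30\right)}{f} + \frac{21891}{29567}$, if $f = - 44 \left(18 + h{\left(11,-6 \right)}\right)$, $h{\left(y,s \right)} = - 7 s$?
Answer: $- \frac{1178415}{325237} \approx -3.6232$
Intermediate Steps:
$f = -2640$ ($f = - 44 \left(18 - -42\right) = - 44 \left(18 + 42\right) = \left(-44\right) 60 = -2640$)
$\frac{12 \left(-32\right) \left(-30\right)}{f} + \frac{21891}{29567} = \frac{12 \left(-32\right) \left(-30\right)}{-2640} + \frac{21891}{29567} = \left(-384\right) \left(-30\right) \left(- \frac{1}{2640}\right) + 21891 \cdot \frac{1}{29567} = 11520 \left(- \frac{1}{2640}\right) + \frac{21891}{29567} = - \frac{48}{11} + \frac{21891}{29567} = - \frac{1178415}{325237}$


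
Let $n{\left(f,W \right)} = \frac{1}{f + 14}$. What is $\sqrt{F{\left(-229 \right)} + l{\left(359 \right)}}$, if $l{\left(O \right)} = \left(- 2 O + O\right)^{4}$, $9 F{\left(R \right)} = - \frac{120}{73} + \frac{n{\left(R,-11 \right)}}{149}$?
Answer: $\frac{\sqrt{817552179481497998502710}}{7015665} \approx 1.2888 \cdot 10^{5}$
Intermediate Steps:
$n{\left(f,W \right)} = \frac{1}{14 + f}$
$F{\left(R \right)} = - \frac{40}{219} + \frac{1}{1341 \left(14 + R\right)}$ ($F{\left(R \right)} = \frac{- \frac{120}{73} + \frac{1}{\left(14 + R\right) 149}}{9} = \frac{\left(-120\right) \frac{1}{73} + \frac{1}{14 + R} \frac{1}{149}}{9} = \frac{- \frac{120}{73} + \frac{1}{149 \left(14 + R\right)}}{9} = - \frac{40}{219} + \frac{1}{1341 \left(14 + R\right)}$)
$l{\left(O \right)} = O^{4}$ ($l{\left(O \right)} = \left(- O\right)^{4} = O^{4}$)
$\sqrt{F{\left(-229 \right)} + l{\left(359 \right)}} = \sqrt{\frac{-250247 - -4094520}{97893 \left(14 - 229\right)} + 359^{4}} = \sqrt{\frac{-250247 + 4094520}{97893 \left(-215\right)} + 16610312161} = \sqrt{\frac{1}{97893} \left(- \frac{1}{215}\right) 3844273 + 16610312161} = \sqrt{- \frac{3844273}{21046995} + 16610312161} = \sqrt{\frac{349597156997161922}{21046995}} = \frac{\sqrt{817552179481497998502710}}{7015665}$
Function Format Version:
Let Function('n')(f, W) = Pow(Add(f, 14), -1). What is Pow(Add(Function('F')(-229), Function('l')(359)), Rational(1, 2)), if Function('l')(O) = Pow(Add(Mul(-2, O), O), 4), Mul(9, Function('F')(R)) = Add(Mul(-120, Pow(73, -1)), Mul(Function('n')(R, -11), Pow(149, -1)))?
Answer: Mul(Rational(1, 7015665), Pow(817552179481497998502710, Rational(1, 2))) ≈ 1.2888e+5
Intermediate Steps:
Function('n')(f, W) = Pow(Add(14, f), -1)
Function('F')(R) = Add(Rational(-40, 219), Mul(Rational(1, 1341), Pow(Add(14, R), -1))) (Function('F')(R) = Mul(Rational(1, 9), Add(Mul(-120, Pow(73, -1)), Mul(Pow(Add(14, R), -1), Pow(149, -1)))) = Mul(Rational(1, 9), Add(Mul(-120, Rational(1, 73)), Mul(Pow(Add(14, R), -1), Rational(1, 149)))) = Mul(Rational(1, 9), Add(Rational(-120, 73), Mul(Rational(1, 149), Pow(Add(14, R), -1)))) = Add(Rational(-40, 219), Mul(Rational(1, 1341), Pow(Add(14, R), -1))))
Function('l')(O) = Pow(O, 4) (Function('l')(O) = Pow(Mul(-1, O), 4) = Pow(O, 4))
Pow(Add(Function('F')(-229), Function('l')(359)), Rational(1, 2)) = Pow(Add(Mul(Rational(1, 97893), Pow(Add(14, -229), -1), Add(-250247, Mul(-17880, -229))), Pow(359, 4)), Rational(1, 2)) = Pow(Add(Mul(Rational(1, 97893), Pow(-215, -1), Add(-250247, 4094520)), 16610312161), Rational(1, 2)) = Pow(Add(Mul(Rational(1, 97893), Rational(-1, 215), 3844273), 16610312161), Rational(1, 2)) = Pow(Add(Rational(-3844273, 21046995), 16610312161), Rational(1, 2)) = Pow(Rational(349597156997161922, 21046995), Rational(1, 2)) = Mul(Rational(1, 7015665), Pow(817552179481497998502710, Rational(1, 2)))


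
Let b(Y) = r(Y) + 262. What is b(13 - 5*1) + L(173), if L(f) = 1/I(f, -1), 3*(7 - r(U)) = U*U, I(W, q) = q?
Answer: 740/3 ≈ 246.67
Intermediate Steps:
r(U) = 7 - U**2/3 (r(U) = 7 - U*U/3 = 7 - U**2/3)
L(f) = -1 (L(f) = 1/(-1) = -1)
b(Y) = 269 - Y**2/3 (b(Y) = (7 - Y**2/3) + 262 = 269 - Y**2/3)
b(13 - 5*1) + L(173) = (269 - (13 - 5*1)**2/3) - 1 = (269 - (13 - 5)**2/3) - 1 = (269 - 1/3*8**2) - 1 = (269 - 1/3*64) - 1 = (269 - 64/3) - 1 = 743/3 - 1 = 740/3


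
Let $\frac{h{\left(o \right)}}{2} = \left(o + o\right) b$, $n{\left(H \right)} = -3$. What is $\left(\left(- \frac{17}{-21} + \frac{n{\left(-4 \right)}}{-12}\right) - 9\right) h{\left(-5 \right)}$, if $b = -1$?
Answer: $- \frac{3335}{21} \approx -158.81$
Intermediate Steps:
$h{\left(o \right)} = - 4 o$ ($h{\left(o \right)} = 2 \left(o + o\right) \left(-1\right) = 2 \cdot 2 o \left(-1\right) = 2 \left(- 2 o\right) = - 4 o$)
$\left(\left(- \frac{17}{-21} + \frac{n{\left(-4 \right)}}{-12}\right) - 9\right) h{\left(-5 \right)} = \left(\left(- \frac{17}{-21} - \frac{3}{-12}\right) - 9\right) \left(\left(-4\right) \left(-5\right)\right) = \left(\left(\left(-17\right) \left(- \frac{1}{21}\right) - - \frac{1}{4}\right) - 9\right) 20 = \left(\left(\frac{17}{21} + \frac{1}{4}\right) - 9\right) 20 = \left(\frac{89}{84} - 9\right) 20 = \left(- \frac{667}{84}\right) 20 = - \frac{3335}{21}$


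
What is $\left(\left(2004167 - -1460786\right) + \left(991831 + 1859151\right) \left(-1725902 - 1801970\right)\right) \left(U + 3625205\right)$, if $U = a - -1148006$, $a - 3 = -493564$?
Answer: $-43044275067265407150$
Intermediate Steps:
$a = -493561$ ($a = 3 - 493564 = -493561$)
$U = 654445$ ($U = -493561 - -1148006 = -493561 + 1148006 = 654445$)
$\left(\left(2004167 - -1460786\right) + \left(991831 + 1859151\right) \left(-1725902 - 1801970\right)\right) \left(U + 3625205\right) = \left(\left(2004167 - -1460786\right) + \left(991831 + 1859151\right) \left(-1725902 - 1801970\right)\right) \left(654445 + 3625205\right) = \left(\left(2004167 + 1460786\right) + 2850982 \left(-3527872\right)\right) 4279650 = \left(3464953 - 10057899570304\right) 4279650 = \left(-10057896105351\right) 4279650 = -43044275067265407150$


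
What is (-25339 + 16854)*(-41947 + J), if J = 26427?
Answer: 131687200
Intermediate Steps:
(-25339 + 16854)*(-41947 + J) = (-25339 + 16854)*(-41947 + 26427) = -8485*(-15520) = 131687200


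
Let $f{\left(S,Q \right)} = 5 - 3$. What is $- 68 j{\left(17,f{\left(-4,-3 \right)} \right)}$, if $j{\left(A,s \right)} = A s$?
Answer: $-2312$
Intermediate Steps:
$f{\left(S,Q \right)} = 2$ ($f{\left(S,Q \right)} = 5 - 3 = 2$)
$- 68 j{\left(17,f{\left(-4,-3 \right)} \right)} = - 68 \cdot 17 \cdot 2 = \left(-68\right) 34 = -2312$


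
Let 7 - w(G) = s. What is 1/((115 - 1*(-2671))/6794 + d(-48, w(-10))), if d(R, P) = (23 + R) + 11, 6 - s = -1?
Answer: -3397/46165 ≈ -0.073584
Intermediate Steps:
s = 7 (s = 6 - 1*(-1) = 6 + 1 = 7)
w(G) = 0 (w(G) = 7 - 1*7 = 7 - 7 = 0)
d(R, P) = 34 + R
1/((115 - 1*(-2671))/6794 + d(-48, w(-10))) = 1/((115 - 1*(-2671))/6794 + (34 - 48)) = 1/((115 + 2671)*(1/6794) - 14) = 1/(2786*(1/6794) - 14) = 1/(1393/3397 - 14) = 1/(-46165/3397) = -3397/46165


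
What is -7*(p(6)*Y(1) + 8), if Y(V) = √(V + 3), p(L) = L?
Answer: -140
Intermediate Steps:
Y(V) = √(3 + V)
-7*(p(6)*Y(1) + 8) = -7*(6*√(3 + 1) + 8) = -7*(6*√4 + 8) = -7*(6*2 + 8) = -7*(12 + 8) = -7*20 = -140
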